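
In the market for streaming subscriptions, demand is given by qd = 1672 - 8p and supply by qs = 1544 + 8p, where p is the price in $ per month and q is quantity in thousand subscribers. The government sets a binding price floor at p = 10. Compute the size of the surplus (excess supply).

With p fixed at 10, quantity demanded is 1592 and quantity supplied is 1624.
Surplus = qs - qd = 1624 - 1592 = 32.

Surplus = 32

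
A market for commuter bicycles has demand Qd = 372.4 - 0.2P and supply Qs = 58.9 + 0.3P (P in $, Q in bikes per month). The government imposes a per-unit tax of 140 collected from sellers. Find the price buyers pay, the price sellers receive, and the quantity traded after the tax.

P_b = 711, P_s = 571, Q = 230.2

The tax drives a wedge P_b - P_s = 140. Substituting P_s = P_b - 140 into supply: Qs = 16.9 + 0.3P_b.
Market clearing requires 372.4 - 0.2P_b = 16.9 + 0.3P_b; hence 355.5 = 0.5P_b and P_b = 711.
Then P_s = 711 - 140 = 571 and Q = 372.4 - 0.2(711) = 230.2.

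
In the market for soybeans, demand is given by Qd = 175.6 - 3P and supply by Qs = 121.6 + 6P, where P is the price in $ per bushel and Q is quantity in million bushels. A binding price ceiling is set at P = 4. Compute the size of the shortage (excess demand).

Evaluating both curves at the ceiling price 4 gives Qd = 163.6, Qs = 145.6.
Shortage = Qd - Qs = 163.6 - 145.6 = 18.

Shortage = 18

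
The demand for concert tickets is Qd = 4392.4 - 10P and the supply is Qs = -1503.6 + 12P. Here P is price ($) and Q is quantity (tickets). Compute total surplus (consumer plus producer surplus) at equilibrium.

Equating demand and supply, 4392.4 - 10P = -1503.6 + 12P gives 22P = 5896, so P* = 268.
Plugging P* into demand: Q* = 4392.4 - 10(268) = 1712.4.
Demand choke price = 439.24; supply choke price = 125.3. CS = ½(439.24 - 268)(1712.4) = 146615.688; PS = ½(268 - 125.3)(1712.4) = 122179.74. Total surplus = 268795.428.

Total surplus = 268795.428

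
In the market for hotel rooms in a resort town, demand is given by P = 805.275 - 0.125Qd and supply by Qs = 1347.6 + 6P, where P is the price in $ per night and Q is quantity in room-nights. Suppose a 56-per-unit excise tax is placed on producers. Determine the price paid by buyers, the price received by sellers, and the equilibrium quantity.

P_b = 387.9, P_s = 331.9, Q = 3339

Inverting to quantity form: Qd = 6442.2 - 8P.
Producers keep P_s = P_b - 56 per unit, so supply in terms of the buyer price is Qs = 1011.6 + 6P_b.
Equate demand and the shifted supply: 6442.2 - 8P_b = 1011.6 + 6P_b, giving 14P_b = 5430.6, so P_b = 387.9.
Then P_s = 387.9 - 56 = 331.9 and Q = 6442.2 - 8(387.9) = 3339.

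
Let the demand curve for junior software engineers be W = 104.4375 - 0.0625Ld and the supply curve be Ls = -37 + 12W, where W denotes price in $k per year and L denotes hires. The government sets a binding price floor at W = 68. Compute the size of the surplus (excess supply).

Rewriting in direct form: Ld = 1671 - 16W.
Evaluating both curves at the floor price 68 gives Ld = 583, Ls = 779.
Surplus = Ls - Ld = 779 - 583 = 196.

Surplus = 196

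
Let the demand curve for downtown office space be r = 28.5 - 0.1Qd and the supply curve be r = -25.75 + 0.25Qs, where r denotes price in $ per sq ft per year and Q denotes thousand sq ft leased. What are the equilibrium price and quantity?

r* = 13, Q* = 155

Inverting to quantity form: Qd = 285 - 10r and Qs = 103 + 4r.
Set Qd = Qs: 285 - 10r = 103 + 4r, so 182 = 14r and r* = 13.
Plugging r* into demand: Q* = 285 - 10(13) = 155.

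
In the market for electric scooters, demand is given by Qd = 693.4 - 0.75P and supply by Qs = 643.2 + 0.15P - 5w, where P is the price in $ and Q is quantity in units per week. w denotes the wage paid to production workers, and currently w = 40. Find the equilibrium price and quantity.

P* = 278, Q* = 484.9

With w = 40, supply is Qs = 443.2 + 0.15P.
At equilibrium Qd = Qs, so 693.4 - 0.75P = 443.2 + 0.15P; collecting terms, 250.2 = 0.9P and P* = 278.
Plugging P* into demand: Q* = 693.4 - 0.75(278) = 484.9.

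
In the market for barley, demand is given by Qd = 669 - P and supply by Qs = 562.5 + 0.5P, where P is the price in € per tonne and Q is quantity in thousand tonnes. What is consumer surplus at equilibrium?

Consumer surplus = 178802

The market clears where 669 - P = 562.5 + 0.5P. Rearranging, 1.5P = 106.5, hence P* = 71.
Substitute back: Q* = 669 - 71 = 598.
Demand choke price (Qd = 0): P = 669. Consumer surplus = ½ × (669 - 71) × 598 = 178802.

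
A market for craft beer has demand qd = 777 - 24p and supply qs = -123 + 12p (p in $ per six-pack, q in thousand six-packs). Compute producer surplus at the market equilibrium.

Producer surplus = 1305.375

The market clears where 777 - 24p = -123 + 12p. Rearranging, 36p = 900, hence p* = 25.
Substitute back: q* = 777 - 24(25) = 177.
Supply choke price (qs = 0): p = 10.25. Producer surplus = ½ × (25 - 10.25) × 177 = 1305.375.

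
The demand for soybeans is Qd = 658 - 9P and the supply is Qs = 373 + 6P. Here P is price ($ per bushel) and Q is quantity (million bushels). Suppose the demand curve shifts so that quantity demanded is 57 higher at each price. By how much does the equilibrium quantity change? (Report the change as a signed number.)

At equilibrium Qd = Qs, so 658 - 9P = 373 + 6P; collecting terms, 285 = 15P and P* = 19.
Substitute back: Q* = 658 - 9(19) = 487.
After the shift, demand is Qd = 715 - 9P.
The new intersection has 342 = 15P, i.e. P = 22.8, Q = 509.8.
ΔQ = 509.8 - 487 = 22.8.

ΔQ = 22.8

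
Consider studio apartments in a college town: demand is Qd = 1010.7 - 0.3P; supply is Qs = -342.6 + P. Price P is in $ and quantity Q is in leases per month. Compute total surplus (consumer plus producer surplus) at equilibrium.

At equilibrium Qd = Qs, so 1010.7 - 0.3P = -342.6 + P; collecting terms, 1353.3 = 1.3P and P* = 1041.
Plugging P* into demand: Q* = 1010.7 - 0.3(1041) = 698.4.
Demand choke price = 3369; supply choke price = 342.6. CS = ½(3369 - 1041)(698.4) = 812937.6; PS = ½(1041 - 342.6)(698.4) = 243881.28. Total surplus = 1056818.88.

Total surplus = 1056818.88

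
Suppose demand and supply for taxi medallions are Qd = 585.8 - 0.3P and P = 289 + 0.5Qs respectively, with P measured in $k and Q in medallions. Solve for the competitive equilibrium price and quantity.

Rewriting in direct form: Qs = -578 + 2P.
At equilibrium Qd = Qs, so 585.8 - 0.3P = -578 + 2P; collecting terms, 1163.8 = 2.3P and P* = 506.
Substitute back: Q* = 585.8 - 0.3(506) = 434.

P* = 506, Q* = 434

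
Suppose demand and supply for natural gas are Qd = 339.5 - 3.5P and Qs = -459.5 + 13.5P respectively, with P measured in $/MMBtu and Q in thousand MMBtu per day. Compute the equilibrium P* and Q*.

P* = 47, Q* = 175

Set Qd = Qs: 339.5 - 3.5P = -459.5 + 13.5P, so 799 = 17P and P* = 47.
Then Q* = 339.5 - 3.5(47) = 175.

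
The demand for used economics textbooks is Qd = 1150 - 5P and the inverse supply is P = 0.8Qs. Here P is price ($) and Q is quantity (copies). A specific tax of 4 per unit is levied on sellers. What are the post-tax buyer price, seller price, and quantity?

Inverting to quantity form: Qs = 1.25P.
Sellers keep P_s = P_b - 4 per unit, so supply in terms of the buyer price is Qs = -5 + 1.25P_b.
Equate demand and the shifted supply: 1150 - 5P_b = -5 + 1.25P_b, giving 6.25P_b = 1155, so P_b = 184.8.
So P_s = 180.8 and the quantity traded is Q = 1150 - 5(184.8) = 226.

P_b = 184.8, P_s = 180.8, Q = 226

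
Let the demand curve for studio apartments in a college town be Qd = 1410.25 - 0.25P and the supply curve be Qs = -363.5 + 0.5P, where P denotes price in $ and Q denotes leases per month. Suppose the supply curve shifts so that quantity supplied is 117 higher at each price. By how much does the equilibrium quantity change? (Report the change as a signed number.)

ΔQ = 39

The market clears where 1410.25 - 0.25P = -363.5 + 0.5P. Rearranging, 0.75P = 1773.75, hence P* = 2365.
Substitute back: Q* = 1410.25 - 0.25(2365) = 819.
After the shift, supply is Qs = -246.5 + 0.5P.
Re-solving, 0.75P = 1656.75 gives P = 2209 and Q = 858.
ΔQ = 858 - 819 = 39.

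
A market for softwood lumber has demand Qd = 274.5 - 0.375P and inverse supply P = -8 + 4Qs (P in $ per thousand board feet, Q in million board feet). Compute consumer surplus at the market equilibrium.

Consumer surplus = 16428

Rewriting in direct form: Qs = 2 + 0.25P.
Set Qd = Qs: 274.5 - 0.375P = 2 + 0.25P, so 272.5 = 0.625P and P* = 436.
Substitute back: Q* = 274.5 - 0.375(436) = 111.
Demand choke price (Qd = 0): P = 274.5/0.375 = 732. Consumer surplus = ½ × (732 - 436) × 111 = 16428.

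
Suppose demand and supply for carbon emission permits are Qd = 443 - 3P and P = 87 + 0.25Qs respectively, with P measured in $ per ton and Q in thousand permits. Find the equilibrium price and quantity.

Solving each curve for Q: Qs = -348 + 4P.
Equating demand and supply, 443 - 3P = -348 + 4P gives 7P = 791, so P* = 113.
From the demand curve, Q* = 443 - 3(113) = 104.

P* = 113, Q* = 104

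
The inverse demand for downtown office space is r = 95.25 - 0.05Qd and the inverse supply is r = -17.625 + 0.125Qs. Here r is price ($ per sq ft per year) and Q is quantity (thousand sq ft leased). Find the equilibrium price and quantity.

r* = 63, Q* = 645

Rewriting in direct form: Qd = 1905 - 20r and Qs = 141 + 8r.
The market clears where 1905 - 20r = 141 + 8r. Rearranging, 28r = 1764, hence r* = 63.
From the demand curve, Q* = 1905 - 20(63) = 645.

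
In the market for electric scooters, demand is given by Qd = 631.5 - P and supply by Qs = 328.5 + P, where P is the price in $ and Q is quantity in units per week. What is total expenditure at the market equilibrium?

Set Qd = Qs: 631.5 - P = 328.5 + P, so 303 = 2P and P* = 151.5.
Then Q* = 631.5 - 151.5 = 480.
Total expenditure = P* × Q* = 151.5 × 480 = 72720.

Total expenditure = 72720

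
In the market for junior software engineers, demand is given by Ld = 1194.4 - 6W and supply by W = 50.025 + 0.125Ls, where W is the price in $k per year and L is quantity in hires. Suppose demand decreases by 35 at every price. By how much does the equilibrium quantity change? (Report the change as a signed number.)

ΔL = -20

Inverting to quantity form: Ls = -400.2 + 8W.
Equating demand and supply, 1194.4 - 6W = -400.2 + 8W gives 14W = 1594.6, so W* = 113.9.
Plugging W* into demand: L* = 1194.4 - 6(113.9) = 511.
After the shift, demand is Ld = 1159.4 - 6W.
Re-solving, 14W = 1559.6 gives W = 111.4 and L = 491.
ΔL = 491 - 511 = -20.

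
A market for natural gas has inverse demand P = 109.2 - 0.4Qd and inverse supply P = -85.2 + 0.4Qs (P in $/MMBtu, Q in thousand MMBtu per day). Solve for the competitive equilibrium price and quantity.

P* = 12, Q* = 243

Solving each curve for Q: Qd = 273 - 2.5P and Qs = 213 + 2.5P.
Equating demand and supply, 273 - 2.5P = 213 + 2.5P gives 5P = 60, so P* = 12.
Plugging P* into demand: Q* = 273 - 2.5(12) = 243.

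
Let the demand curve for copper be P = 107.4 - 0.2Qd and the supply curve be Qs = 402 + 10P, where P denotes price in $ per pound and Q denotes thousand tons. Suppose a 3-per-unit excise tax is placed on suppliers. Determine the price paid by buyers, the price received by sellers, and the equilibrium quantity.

Solving each curve for Q: Qd = 537 - 5P.
Suppliers keep P_s = P_b - 3 per unit, so supply in terms of the buyer price is Qs = 372 + 10P_b.
Market clearing requires 537 - 5P_b = 372 + 10P_b; hence 165 = 15P_b and P_b = 11.
Then P_s = 11 - 3 = 8 and Q = 537 - 5(11) = 482.

P_b = 11, P_s = 8, Q = 482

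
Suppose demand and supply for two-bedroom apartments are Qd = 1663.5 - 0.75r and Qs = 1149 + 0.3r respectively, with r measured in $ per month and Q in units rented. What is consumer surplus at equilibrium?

The market clears where 1663.5 - 0.75r = 1149 + 0.3r. Rearranging, 1.05r = 514.5, hence r* = 490.
Substitute back: Q* = 1663.5 - 0.75(490) = 1296.
Demand choke price (Qd = 0): r = 1663.5/0.75 = 2218. Consumer surplus = ½ × (2218 - 490) × 1296 = 1119744.

Consumer surplus = 1119744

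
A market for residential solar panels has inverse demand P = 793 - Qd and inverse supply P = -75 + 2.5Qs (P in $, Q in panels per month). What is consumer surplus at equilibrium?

Consumer surplus = 30752

Solving each curve for Q: Qd = 793 - P and Qs = 30 + 0.4P.
The market clears where 793 - P = 30 + 0.4P. Rearranging, 1.4P = 763, hence P* = 545.
Plugging P* into demand: Q* = 793 - 545 = 248.
Demand choke price (Qd = 0): P = 793. Consumer surplus = ½ × (793 - 545) × 248 = 30752.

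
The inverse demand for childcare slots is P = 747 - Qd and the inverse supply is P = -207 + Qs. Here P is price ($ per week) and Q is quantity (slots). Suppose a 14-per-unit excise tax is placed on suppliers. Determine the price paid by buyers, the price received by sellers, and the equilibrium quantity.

P_b = 277, P_s = 263, Q = 470

In direct form, Qd = 747 - P and Qs = 207 + P.
The tax drives a wedge P_b - P_s = 14. Substituting P_s = P_b - 14 into supply: Qs = 193 + P_b.
Equate demand and the shifted supply: 747 - P_b = 193 + P_b, giving 2P_b = 554, so P_b = 277.
Then P_s = 277 - 14 = 263 and Q = 747 - 277 = 470.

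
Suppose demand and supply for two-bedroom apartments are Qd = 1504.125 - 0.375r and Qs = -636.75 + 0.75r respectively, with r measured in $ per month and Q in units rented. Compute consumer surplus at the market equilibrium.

At equilibrium Qd = Qs, so 1504.125 - 0.375r = -636.75 + 0.75r; collecting terms, 2140.875 = 1.125r and r* = 1903.
Plugging r* into demand: Q* = 1504.125 - 0.375(1903) = 790.5.
Demand choke price (Qd = 0): r = 1504.125/0.375 = 4011. Consumer surplus = ½ × (4011 - 1903) × 790.5 = 833187.

Consumer surplus = 833187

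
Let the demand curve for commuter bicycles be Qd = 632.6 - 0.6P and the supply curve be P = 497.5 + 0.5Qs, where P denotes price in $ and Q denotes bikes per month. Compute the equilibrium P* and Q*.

Solving each curve for Q: Qs = -995 + 2P.
At equilibrium Qd = Qs, so 632.6 - 0.6P = -995 + 2P; collecting terms, 1627.6 = 2.6P and P* = 626.
Plugging P* into demand: Q* = 632.6 - 0.6(626) = 257.

P* = 626, Q* = 257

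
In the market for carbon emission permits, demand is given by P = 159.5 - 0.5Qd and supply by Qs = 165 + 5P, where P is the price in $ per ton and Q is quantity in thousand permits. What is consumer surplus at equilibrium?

Consumer surplus = 18906.25

Rewriting in direct form: Qd = 319 - 2P.
The market clears where 319 - 2P = 165 + 5P. Rearranging, 7P = 154, hence P* = 22.
From the demand curve, Q* = 319 - 2(22) = 275.
Demand choke price (Qd = 0): P = 319/2 = 159.5. Consumer surplus = ½ × (159.5 - 22) × 275 = 18906.25.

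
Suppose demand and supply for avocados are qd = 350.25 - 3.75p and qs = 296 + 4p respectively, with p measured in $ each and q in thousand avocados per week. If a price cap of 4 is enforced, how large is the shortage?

Shortage = 23.25

With p fixed at 4, quantity demanded is 335.25 and quantity supplied is 312.
Shortage = qd - qs = 335.25 - 312 = 23.25.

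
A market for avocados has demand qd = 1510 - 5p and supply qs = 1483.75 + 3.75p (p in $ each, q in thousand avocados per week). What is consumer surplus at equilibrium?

Equating demand and supply, 1510 - 5p = 1483.75 + 3.75p gives 8.75p = 26.25, so p* = 3.
Plugging p* into demand: q* = 1510 - 5(3) = 1495.
Demand choke price (qd = 0): p = 1510/5 = 302. Consumer surplus = ½ × (302 - 3) × 1495 = 223502.5.

Consumer surplus = 223502.5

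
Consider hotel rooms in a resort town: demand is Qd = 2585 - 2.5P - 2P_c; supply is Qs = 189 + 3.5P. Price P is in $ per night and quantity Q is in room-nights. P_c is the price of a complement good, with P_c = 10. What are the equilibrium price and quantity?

With P_c = 10, demand is Qd = 2565 - 2.5P.
The market clears where 2565 - 2.5P = 189 + 3.5P. Rearranging, 6P = 2376, hence P* = 396.
Substitute back: Q* = 2565 - 2.5(396) = 1575.

P* = 396, Q* = 1575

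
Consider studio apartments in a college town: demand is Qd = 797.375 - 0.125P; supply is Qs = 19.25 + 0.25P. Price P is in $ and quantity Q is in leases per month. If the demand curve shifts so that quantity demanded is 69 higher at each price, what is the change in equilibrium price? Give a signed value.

The market clears where 797.375 - 0.125P = 19.25 + 0.25P. Rearranging, 0.375P = 778.125, hence P* = 2075.
Then Q* = 797.375 - 0.125(2075) = 538.
After the shift, demand is Qd = 866.375 - 0.125P.
The new intersection has 847.125 = 0.375P, i.e. P = 2259, Q = 584.
ΔP = 2259 - 2075 = 184.

ΔP = 184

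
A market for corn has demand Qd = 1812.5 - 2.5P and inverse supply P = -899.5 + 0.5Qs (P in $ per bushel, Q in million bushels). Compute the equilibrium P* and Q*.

P* = 3, Q* = 1805

Solving each curve for Q: Qs = 1799 + 2P.
Set Qd = Qs: 1812.5 - 2.5P = 1799 + 2P, so 13.5 = 4.5P and P* = 3.
Plugging P* into demand: Q* = 1812.5 - 2.5(3) = 1805.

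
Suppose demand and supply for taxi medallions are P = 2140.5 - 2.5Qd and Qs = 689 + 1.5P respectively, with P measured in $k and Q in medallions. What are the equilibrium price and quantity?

P* = 88, Q* = 821

Inverting to quantity form: Qd = 856.2 - 0.4P.
Equating demand and supply, 856.2 - 0.4P = 689 + 1.5P gives 1.9P = 167.2, so P* = 88.
Substitute back: Q* = 856.2 - 0.4(88) = 821.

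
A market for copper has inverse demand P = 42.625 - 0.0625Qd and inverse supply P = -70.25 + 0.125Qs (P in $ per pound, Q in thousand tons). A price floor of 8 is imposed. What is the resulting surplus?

In direct form, Qd = 682 - 16P and Qs = 562 + 8P.
With P fixed at 8, quantity demanded is 554 and quantity supplied is 626.
Surplus = Qs - Qd = 626 - 554 = 72.

Surplus = 72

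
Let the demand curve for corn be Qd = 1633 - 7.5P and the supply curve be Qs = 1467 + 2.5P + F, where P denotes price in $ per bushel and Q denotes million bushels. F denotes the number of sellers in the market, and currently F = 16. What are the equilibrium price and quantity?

With F = 16, supply is Qs = 1483 + 2.5P.
The market clears where 1633 - 7.5P = 1483 + 2.5P. Rearranging, 10P = 150, hence P* = 15.
Then Q* = 1633 - 7.5(15) = 1520.5.

P* = 15, Q* = 1520.5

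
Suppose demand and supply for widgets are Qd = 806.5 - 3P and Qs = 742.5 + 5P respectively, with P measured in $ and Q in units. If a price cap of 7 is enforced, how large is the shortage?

Shortage = 8

With P fixed at 7, quantity demanded is 785.5 and quantity supplied is 777.5.
Shortage = Qd - Qs = 785.5 - 777.5 = 8.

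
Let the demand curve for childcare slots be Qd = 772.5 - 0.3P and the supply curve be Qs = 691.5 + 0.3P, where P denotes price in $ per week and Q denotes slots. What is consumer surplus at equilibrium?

At equilibrium Qd = Qs, so 772.5 - 0.3P = 691.5 + 0.3P; collecting terms, 81 = 0.6P and P* = 135.
Substitute back: Q* = 772.5 - 0.3(135) = 732.
Demand choke price (Qd = 0): P = 772.5/0.3 = 2575. Consumer surplus = ½ × (2575 - 135) × 732 = 893040.

Consumer surplus = 893040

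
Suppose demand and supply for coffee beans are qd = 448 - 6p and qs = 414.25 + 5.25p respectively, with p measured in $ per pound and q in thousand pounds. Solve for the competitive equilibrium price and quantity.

At equilibrium qd = qs, so 448 - 6p = 414.25 + 5.25p; collecting terms, 33.75 = 11.25p and p* = 3.
Substitute back: q* = 448 - 6(3) = 430.

p* = 3, q* = 430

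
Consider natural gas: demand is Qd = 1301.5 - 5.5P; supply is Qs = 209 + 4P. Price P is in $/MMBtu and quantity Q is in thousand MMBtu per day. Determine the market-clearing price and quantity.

The market clears where 1301.5 - 5.5P = 209 + 4P. Rearranging, 9.5P = 1092.5, hence P* = 115.
Plugging P* into demand: Q* = 1301.5 - 5.5(115) = 669.

P* = 115, Q* = 669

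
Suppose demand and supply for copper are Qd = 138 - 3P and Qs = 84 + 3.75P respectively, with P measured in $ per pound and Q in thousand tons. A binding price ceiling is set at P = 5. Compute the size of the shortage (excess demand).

With P fixed at 5, quantity demanded is 123 and quantity supplied is 102.75.
Shortage = Qd - Qs = 123 - 102.75 = 20.25.

Shortage = 20.25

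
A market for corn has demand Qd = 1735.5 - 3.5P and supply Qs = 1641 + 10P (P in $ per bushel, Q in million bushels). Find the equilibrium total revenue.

The market clears where 1735.5 - 3.5P = 1641 + 10P. Rearranging, 13.5P = 94.5, hence P* = 7.
From the demand curve, Q* = 1735.5 - 3.5(7) = 1711.
Total revenue = P* × Q* = 7 × 1711 = 11977.

Total revenue = 11977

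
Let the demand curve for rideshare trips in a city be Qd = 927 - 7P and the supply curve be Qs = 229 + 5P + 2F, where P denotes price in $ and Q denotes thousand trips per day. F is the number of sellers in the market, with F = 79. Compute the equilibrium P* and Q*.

With F = 79, supply is Qs = 387 + 5P.
Set Qd = Qs: 927 - 7P = 387 + 5P, so 540 = 12P and P* = 45.
Substitute back: Q* = 927 - 7(45) = 612.

P* = 45, Q* = 612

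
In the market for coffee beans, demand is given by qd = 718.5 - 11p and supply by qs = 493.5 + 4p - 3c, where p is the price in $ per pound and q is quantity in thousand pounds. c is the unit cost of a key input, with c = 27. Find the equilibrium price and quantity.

With c = 27, supply is qs = 412.5 + 4p.
Equating demand and supply, 718.5 - 11p = 412.5 + 4p gives 15p = 306, so p* = 20.4.
Substitute back: q* = 718.5 - 11(20.4) = 494.1.

p* = 20.4, q* = 494.1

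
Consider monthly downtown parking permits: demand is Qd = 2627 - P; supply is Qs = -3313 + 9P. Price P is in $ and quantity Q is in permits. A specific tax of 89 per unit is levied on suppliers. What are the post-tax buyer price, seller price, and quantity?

With a tax of 89 on suppliers, they supply based on the net price P_s = P_b - 89, so Qs = -4114 + 9P_b.
Market clearing requires 2627 - P_b = -4114 + 9P_b; hence 6741 = 10P_b and P_b = 674.1.
So P_s = 585.1 and the quantity traded is Q = 2627 - 674.1 = 1952.9.

P_b = 674.1, P_s = 585.1, Q = 1952.9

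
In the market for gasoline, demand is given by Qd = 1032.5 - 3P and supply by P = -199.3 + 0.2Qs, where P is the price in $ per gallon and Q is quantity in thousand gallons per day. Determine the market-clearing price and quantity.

Inverting to quantity form: Qs = 996.5 + 5P.
Equating demand and supply, 1032.5 - 3P = 996.5 + 5P gives 8P = 36, so P* = 4.5.
From the demand curve, Q* = 1032.5 - 3(4.5) = 1019.

P* = 4.5, Q* = 1019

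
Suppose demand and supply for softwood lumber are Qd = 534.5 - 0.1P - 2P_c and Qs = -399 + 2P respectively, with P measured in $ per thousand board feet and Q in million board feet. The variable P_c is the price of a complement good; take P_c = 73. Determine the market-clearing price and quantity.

With P_c = 73, demand is Qd = 388.5 - 0.1P.
Set Qd = Qs: 388.5 - 0.1P = -399 + 2P, so 787.5 = 2.1P and P* = 375.
From the demand curve, Q* = 388.5 - 0.1(375) = 351.

P* = 375, Q* = 351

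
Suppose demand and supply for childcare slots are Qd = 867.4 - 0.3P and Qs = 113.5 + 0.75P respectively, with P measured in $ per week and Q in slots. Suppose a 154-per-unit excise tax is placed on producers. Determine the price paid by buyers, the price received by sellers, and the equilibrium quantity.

Producers keep P_s = P_b - 154 per unit, so supply in terms of the buyer price is Qs = -2 + 0.75P_b.
Set Qd = Qs: 867.4 - 0.3P_b = -2 + 0.75P_b, so 869.4 = 1.05P_b and P_b = 828.
Then P_s = 828 - 154 = 674 and Q = 867.4 - 0.3(828) = 619.

P_b = 828, P_s = 674, Q = 619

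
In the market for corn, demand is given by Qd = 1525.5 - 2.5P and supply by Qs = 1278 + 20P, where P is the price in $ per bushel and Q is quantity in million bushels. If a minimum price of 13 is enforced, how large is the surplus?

Evaluating both curves at the floor price 13 gives Qd = 1493, Qs = 1538.
Surplus = Qs - Qd = 1538 - 1493 = 45.

Surplus = 45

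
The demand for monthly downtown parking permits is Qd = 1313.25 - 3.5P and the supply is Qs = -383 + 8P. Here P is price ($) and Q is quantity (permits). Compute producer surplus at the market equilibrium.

Producer surplus = 39700.5625

Set Qd = Qs: 1313.25 - 3.5P = -383 + 8P, so 1696.25 = 11.5P and P* = 147.5.
From the demand curve, Q* = 1313.25 - 3.5(147.5) = 797.
Supply choke price (Qs = 0): P = 47.875. Producer surplus = ½ × (147.5 - 47.875) × 797 = 39700.5625.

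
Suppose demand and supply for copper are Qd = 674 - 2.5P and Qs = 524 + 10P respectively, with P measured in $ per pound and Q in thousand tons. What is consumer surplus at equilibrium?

Consumer surplus = 82947.2

Equating demand and supply, 674 - 2.5P = 524 + 10P gives 12.5P = 150, so P* = 12.
Then Q* = 674 - 2.5(12) = 644.
Demand choke price (Qd = 0): P = 674/2.5 = 269.6. Consumer surplus = ½ × (269.6 - 12) × 644 = 82947.2.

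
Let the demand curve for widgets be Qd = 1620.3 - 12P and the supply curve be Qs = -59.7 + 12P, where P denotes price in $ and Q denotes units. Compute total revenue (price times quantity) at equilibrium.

Total revenue = 54621

At equilibrium Qd = Qs, so 1620.3 - 12P = -59.7 + 12P; collecting terms, 1680 = 24P and P* = 70.
Plugging P* into demand: Q* = 1620.3 - 12(70) = 780.3.
Total revenue = P* × Q* = 70 × 780.3 = 54621.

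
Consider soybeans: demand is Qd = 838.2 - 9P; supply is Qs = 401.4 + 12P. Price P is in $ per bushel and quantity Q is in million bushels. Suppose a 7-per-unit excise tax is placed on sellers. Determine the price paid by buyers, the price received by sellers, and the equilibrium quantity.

Sellers keep P_s = P_b - 7 per unit, so supply in terms of the buyer price is Qs = 317.4 + 12P_b.
Market clearing requires 838.2 - 9P_b = 317.4 + 12P_b; hence 520.8 = 21P_b and P_b = 24.8.
So P_s = 17.8 and the quantity traded is Q = 838.2 - 9(24.8) = 615.

P_b = 24.8, P_s = 17.8, Q = 615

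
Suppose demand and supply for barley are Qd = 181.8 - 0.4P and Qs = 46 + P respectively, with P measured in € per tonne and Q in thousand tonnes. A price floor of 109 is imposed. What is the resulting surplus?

Surplus = 16.8

With P fixed at 109, quantity demanded is 138.2 and quantity supplied is 155.
Surplus = Qs - Qd = 155 - 138.2 = 16.8.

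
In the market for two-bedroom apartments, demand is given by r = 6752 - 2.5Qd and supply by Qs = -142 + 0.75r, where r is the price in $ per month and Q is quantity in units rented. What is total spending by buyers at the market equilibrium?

Inverting to quantity form: Qd = 2700.8 - 0.4r.
Equating demand and supply, 2700.8 - 0.4r = -142 + 0.75r gives 1.15r = 2842.8, so r* = 2472.
Then Q* = 2700.8 - 0.4(2472) = 1712.
Total spending by buyers = r* × Q* = 2472 × 1712 = 4232064.

Total spending by buyers = 4232064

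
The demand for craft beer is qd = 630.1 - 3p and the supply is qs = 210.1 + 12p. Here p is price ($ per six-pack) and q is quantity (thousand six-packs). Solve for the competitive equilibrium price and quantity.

Equating demand and supply, 630.1 - 3p = 210.1 + 12p gives 15p = 420, so p* = 28.
Substitute back: q* = 630.1 - 3(28) = 546.1.

p* = 28, q* = 546.1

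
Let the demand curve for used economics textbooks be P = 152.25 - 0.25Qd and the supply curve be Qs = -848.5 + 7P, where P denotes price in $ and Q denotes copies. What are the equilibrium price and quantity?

In direct form, Qd = 609 - 4P.
At equilibrium Qd = Qs, so 609 - 4P = -848.5 + 7P; collecting terms, 1457.5 = 11P and P* = 132.5.
Then Q* = 609 - 4(132.5) = 79.

P* = 132.5, Q* = 79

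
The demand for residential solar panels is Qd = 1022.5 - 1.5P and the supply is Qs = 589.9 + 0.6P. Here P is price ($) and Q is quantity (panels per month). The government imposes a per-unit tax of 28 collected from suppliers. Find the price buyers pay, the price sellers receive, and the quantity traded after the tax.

P_b = 214, P_s = 186, Q = 701.5

Suppliers keep P_s = P_b - 28 per unit, so supply in terms of the buyer price is Qs = 573.1 + 0.6P_b.
Market clearing requires 1022.5 - 1.5P_b = 573.1 + 0.6P_b; hence 449.4 = 2.1P_b and P_b = 214.
Then P_s = 214 - 28 = 186 and Q = 1022.5 - 1.5(214) = 701.5.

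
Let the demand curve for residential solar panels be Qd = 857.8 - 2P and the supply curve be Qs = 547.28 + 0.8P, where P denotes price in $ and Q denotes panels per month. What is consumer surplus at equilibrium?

The market clears where 857.8 - 2P = 547.28 + 0.8P. Rearranging, 2.8P = 310.52, hence P* = 110.9.
Plugging P* into demand: Q* = 857.8 - 2(110.9) = 636.
Demand choke price (Qd = 0): P = 857.8/2 = 428.9. Consumer surplus = ½ × (428.9 - 110.9) × 636 = 101124.

Consumer surplus = 101124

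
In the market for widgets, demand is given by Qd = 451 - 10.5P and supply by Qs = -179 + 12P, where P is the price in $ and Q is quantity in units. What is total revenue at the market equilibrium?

Total revenue = 4396

Set Qd = Qs: 451 - 10.5P = -179 + 12P, so 630 = 22.5P and P* = 28.
Plugging P* into demand: Q* = 451 - 10.5(28) = 157.
Total revenue = P* × Q* = 28 × 157 = 4396.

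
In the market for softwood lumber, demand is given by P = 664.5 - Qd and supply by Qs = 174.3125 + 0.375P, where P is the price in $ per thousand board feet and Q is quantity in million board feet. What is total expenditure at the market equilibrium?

Inverting to quantity form: Qd = 664.5 - P.
The market clears where 664.5 - P = 174.3125 + 0.375P. Rearranging, 1.375P = 490.1875, hence P* = 356.5.
Substitute back: Q* = 664.5 - 356.5 = 308.
Total expenditure = P* × Q* = 356.5 × 308 = 109802.

Total expenditure = 109802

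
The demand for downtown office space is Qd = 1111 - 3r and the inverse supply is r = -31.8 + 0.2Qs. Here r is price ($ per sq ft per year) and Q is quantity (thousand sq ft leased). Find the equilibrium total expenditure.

Total expenditure = 89726

Rewriting in direct form: Qs = 159 + 5r.
At equilibrium Qd = Qs, so 1111 - 3r = 159 + 5r; collecting terms, 952 = 8r and r* = 119.
Plugging r* into demand: Q* = 1111 - 3(119) = 754.
Total expenditure = r* × Q* = 119 × 754 = 89726.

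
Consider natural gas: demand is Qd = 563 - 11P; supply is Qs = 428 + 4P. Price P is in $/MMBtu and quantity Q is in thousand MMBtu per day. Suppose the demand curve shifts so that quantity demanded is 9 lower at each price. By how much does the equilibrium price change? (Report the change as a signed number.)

At equilibrium Qd = Qs, so 563 - 11P = 428 + 4P; collecting terms, 135 = 15P and P* = 9.
Substitute back: Q* = 563 - 11(9) = 464.
After the shift, demand is Qd = 554 - 11P.
The new intersection has 126 = 15P, i.e. P = 8.4, Q = 461.6.
ΔP = 8.4 - 9 = -0.6.

ΔP = -0.6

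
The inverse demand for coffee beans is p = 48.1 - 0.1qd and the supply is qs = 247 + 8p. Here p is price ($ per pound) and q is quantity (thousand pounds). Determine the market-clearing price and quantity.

p* = 13, q* = 351

Rewriting in direct form: qd = 481 - 10p.
Equating demand and supply, 481 - 10p = 247 + 8p gives 18p = 234, so p* = 13.
From the demand curve, q* = 481 - 10(13) = 351.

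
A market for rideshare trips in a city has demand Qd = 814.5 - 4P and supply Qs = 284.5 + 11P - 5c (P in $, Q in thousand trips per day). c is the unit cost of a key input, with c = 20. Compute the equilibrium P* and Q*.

P* = 42, Q* = 646.5

With c = 20, supply is Qs = 184.5 + 11P.
At equilibrium Qd = Qs, so 814.5 - 4P = 184.5 + 11P; collecting terms, 630 = 15P and P* = 42.
Substitute back: Q* = 814.5 - 4(42) = 646.5.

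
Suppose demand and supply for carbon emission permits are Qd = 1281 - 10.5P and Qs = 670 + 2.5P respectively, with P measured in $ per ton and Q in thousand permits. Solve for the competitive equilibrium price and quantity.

P* = 47, Q* = 787.5

Equating demand and supply, 1281 - 10.5P = 670 + 2.5P gives 13P = 611, so P* = 47.
From the demand curve, Q* = 1281 - 10.5(47) = 787.5.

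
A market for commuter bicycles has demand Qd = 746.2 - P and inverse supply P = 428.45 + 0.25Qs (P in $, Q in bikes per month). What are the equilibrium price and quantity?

P* = 492, Q* = 254.2

In direct form, Qs = -1713.8 + 4P.
At equilibrium Qd = Qs, so 746.2 - P = -1713.8 + 4P; collecting terms, 2460 = 5P and P* = 492.
Then Q* = 746.2 - 492 = 254.2.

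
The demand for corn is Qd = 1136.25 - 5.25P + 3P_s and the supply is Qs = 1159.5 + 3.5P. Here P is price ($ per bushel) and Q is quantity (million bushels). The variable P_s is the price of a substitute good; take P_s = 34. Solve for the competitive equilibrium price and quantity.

P* = 9, Q* = 1191

With P_s = 34, demand is Qd = 1238.25 - 5.25P.
At equilibrium Qd = Qs, so 1238.25 - 5.25P = 1159.5 + 3.5P; collecting terms, 78.75 = 8.75P and P* = 9.
From the demand curve, Q* = 1238.25 - 5.25(9) = 1191.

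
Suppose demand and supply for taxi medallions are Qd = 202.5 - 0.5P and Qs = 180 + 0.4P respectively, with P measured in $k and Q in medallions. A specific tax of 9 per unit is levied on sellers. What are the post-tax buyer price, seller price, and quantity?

The tax drives a wedge P_b - P_s = 9. Substituting P_s = P_b - 9 into supply: Qs = 176.4 + 0.4P_b.
Set Qd = Qs: 202.5 - 0.5P_b = 176.4 + 0.4P_b, so 26.1 = 0.9P_b and P_b = 29.
So P_s = 20 and the quantity traded is Q = 202.5 - 0.5(29) = 188.

P_b = 29, P_s = 20, Q = 188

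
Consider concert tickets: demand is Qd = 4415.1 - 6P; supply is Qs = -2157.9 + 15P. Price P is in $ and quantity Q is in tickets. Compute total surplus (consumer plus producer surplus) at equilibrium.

At equilibrium Qd = Qs, so 4415.1 - 6P = -2157.9 + 15P; collecting terms, 6573 = 21P and P* = 313.
From the demand curve, Q* = 4415.1 - 6(313) = 2537.1.
Demand choke price = 735.85; supply choke price = 143.86. CS = ½(735.85 - 313)(2537.1) = 536406.3675; PS = ½(313 - 143.86)(2537.1) = 214562.547. Total surplus = 750968.9145.

Total surplus = 750968.9145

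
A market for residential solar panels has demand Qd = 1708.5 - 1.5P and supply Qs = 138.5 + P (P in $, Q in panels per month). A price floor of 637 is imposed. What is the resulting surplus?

Evaluating both curves at the floor price 637 gives Qd = 753, Qs = 775.5.
Surplus = Qs - Qd = 775.5 - 753 = 22.5.

Surplus = 22.5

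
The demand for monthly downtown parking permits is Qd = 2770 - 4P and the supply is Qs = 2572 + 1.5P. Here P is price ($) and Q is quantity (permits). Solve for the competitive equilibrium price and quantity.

P* = 36, Q* = 2626

The market clears where 2770 - 4P = 2572 + 1.5P. Rearranging, 5.5P = 198, hence P* = 36.
Plugging P* into demand: Q* = 2770 - 4(36) = 2626.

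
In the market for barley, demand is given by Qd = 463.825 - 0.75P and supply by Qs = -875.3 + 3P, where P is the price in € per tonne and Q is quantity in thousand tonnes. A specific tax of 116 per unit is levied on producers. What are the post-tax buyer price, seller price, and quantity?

P_b = 449.9, P_s = 333.9, Q = 126.4

With a tax of 116 on producers, they supply based on the net price P_s = P_b - 116, so Qs = -1223.3 + 3P_b.
Equate demand and the shifted supply: 463.825 - 0.75P_b = -1223.3 + 3P_b, giving 3.75P_b = 1687.125, so P_b = 449.9.
So P_s = 333.9 and the quantity traded is Q = 463.825 - 0.75(449.9) = 126.4.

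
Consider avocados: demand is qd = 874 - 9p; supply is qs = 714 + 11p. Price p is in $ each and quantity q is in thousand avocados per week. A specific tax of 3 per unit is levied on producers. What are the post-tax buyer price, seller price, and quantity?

p_b = 9.65, p_s = 6.65, q = 787.15

With a tax of 3 on producers, they supply based on the net price p_s = p_b - 3, so qs = 681 + 11p_b.
Equate demand and the shifted supply: 874 - 9p_b = 681 + 11p_b, giving 20p_b = 193, so p_b = 9.65.
Then p_s = 9.65 - 3 = 6.65 and q = 874 - 9(9.65) = 787.15.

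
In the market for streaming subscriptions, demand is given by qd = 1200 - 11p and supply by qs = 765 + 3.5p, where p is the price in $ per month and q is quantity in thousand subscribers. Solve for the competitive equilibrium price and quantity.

p* = 30, q* = 870

The market clears where 1200 - 11p = 765 + 3.5p. Rearranging, 14.5p = 435, hence p* = 30.
From the demand curve, q* = 1200 - 11(30) = 870.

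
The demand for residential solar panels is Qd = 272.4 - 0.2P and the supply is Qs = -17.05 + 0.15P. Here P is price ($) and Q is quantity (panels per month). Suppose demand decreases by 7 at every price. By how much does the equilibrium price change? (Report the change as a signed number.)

ΔP = -20

Equating demand and supply, 272.4 - 0.2P = -17.05 + 0.15P gives 0.35P = 289.45, so P* = 827.
Substitute back: Q* = 272.4 - 0.2(827) = 107.
After the shift, demand is Qd = 265.4 - 0.2P.
New equilibrium: 282.45 = 0.35P, so P = 807 and Q = 104.
ΔP = 807 - 827 = -20.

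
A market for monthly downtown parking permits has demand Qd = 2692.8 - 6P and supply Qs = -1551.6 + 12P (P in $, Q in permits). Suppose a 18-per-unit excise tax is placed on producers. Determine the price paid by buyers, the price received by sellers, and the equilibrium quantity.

The tax drives a wedge P_b - P_s = 18. Substituting P_s = P_b - 18 into supply: Qs = -1767.6 + 12P_b.
Market clearing requires 2692.8 - 6P_b = -1767.6 + 12P_b; hence 4460.4 = 18P_b and P_b = 247.8.
Then P_s = 247.8 - 18 = 229.8 and Q = 2692.8 - 6(247.8) = 1206.

P_b = 247.8, P_s = 229.8, Q = 1206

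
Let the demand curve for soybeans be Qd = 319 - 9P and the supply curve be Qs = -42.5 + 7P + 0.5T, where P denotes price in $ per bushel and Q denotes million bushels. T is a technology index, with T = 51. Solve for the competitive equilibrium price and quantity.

P* = 21, Q* = 130

With T = 51, supply is Qs = -17 + 7P.
The market clears where 319 - 9P = -17 + 7P. Rearranging, 16P = 336, hence P* = 21.
Then Q* = 319 - 9(21) = 130.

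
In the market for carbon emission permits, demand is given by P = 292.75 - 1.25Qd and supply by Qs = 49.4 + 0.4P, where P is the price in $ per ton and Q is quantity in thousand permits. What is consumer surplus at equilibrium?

In direct form, Qd = 234.2 - 0.8P.
The market clears where 234.2 - 0.8P = 49.4 + 0.4P. Rearranging, 1.2P = 184.8, hence P* = 154.
Then Q* = 234.2 - 0.8(154) = 111.
Demand choke price (Qd = 0): P = 234.2/0.8 = 292.75. Consumer surplus = ½ × (292.75 - 154) × 111 = 7700.625.

Consumer surplus = 7700.625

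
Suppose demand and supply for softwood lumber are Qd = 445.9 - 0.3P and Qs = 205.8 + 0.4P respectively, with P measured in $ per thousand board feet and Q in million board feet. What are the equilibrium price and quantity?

Equating demand and supply, 445.9 - 0.3P = 205.8 + 0.4P gives 0.7P = 240.1, so P* = 343.
From the demand curve, Q* = 445.9 - 0.3(343) = 343.

P* = 343, Q* = 343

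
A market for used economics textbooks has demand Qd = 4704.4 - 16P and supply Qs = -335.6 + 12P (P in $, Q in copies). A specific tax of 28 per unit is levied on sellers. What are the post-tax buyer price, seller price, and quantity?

With a tax of 28 on sellers, they supply based on the net price P_s = P_b - 28, so Qs = -671.6 + 12P_b.
Market clearing requires 4704.4 - 16P_b = -671.6 + 12P_b; hence 5376 = 28P_b and P_b = 192.
Then P_s = 192 - 28 = 164 and Q = 4704.4 - 16(192) = 1632.4.

P_b = 192, P_s = 164, Q = 1632.4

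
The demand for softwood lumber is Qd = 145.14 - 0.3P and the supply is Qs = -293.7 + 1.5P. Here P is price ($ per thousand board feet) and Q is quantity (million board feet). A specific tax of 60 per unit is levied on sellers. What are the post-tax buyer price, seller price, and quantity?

P_b = 293.8, P_s = 233.8, Q = 57

The tax drives a wedge P_b - P_s = 60. Substituting P_s = P_b - 60 into supply: Qs = -383.7 + 1.5P_b.
Equate demand and the shifted supply: 145.14 - 0.3P_b = -383.7 + 1.5P_b, giving 1.8P_b = 528.84, so P_b = 293.8.
Then P_s = 293.8 - 60 = 233.8 and Q = 145.14 - 0.3(293.8) = 57.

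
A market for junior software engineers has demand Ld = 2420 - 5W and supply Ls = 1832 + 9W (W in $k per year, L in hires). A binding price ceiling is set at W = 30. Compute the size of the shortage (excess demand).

Shortage = 168

Evaluating both curves at the ceiling price 30 gives Ld = 2270, Ls = 2102.
Shortage = Ld - Ls = 2270 - 2102 = 168.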